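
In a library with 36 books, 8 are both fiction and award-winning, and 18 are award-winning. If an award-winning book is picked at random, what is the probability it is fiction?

P(A ∩ B) = 8/36 = 2/9
P(B) = 18/36 = 1/2
P(A|B) = P(A ∩ B) / P(B) = (2/9) / (1/2) = 4/9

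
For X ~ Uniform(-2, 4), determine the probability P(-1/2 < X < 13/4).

P(-1/2 < X < 13/4) = ∫_{-1/2}^{13/4} f(x) dx
where f(x) = \frac{1}{6}
= \frac{5}{8}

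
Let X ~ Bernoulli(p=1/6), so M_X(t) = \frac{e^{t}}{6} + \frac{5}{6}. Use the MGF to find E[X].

To find E[X], compute M^(1)(0):
M^(1)(t) = \frac{e^{t}}{6}
M^(1)(0) = \frac{1}{6}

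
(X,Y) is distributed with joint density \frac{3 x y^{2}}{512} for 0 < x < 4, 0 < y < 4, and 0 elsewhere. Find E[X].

f_X(x) = ∫_0^4 \frac{3 x y^{2}}{512} dy = \frac{x}{8}
E[X] = ∫_0^4 x × (\frac{x}{8}) dx = \frac{8}{3}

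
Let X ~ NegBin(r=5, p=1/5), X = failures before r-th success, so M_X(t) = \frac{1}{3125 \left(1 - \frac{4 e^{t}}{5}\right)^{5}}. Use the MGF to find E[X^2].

To find E[X^2], compute M^(2)(0):
M^(1)(t) = \frac{4 e^{t}}{3125 \left(1 - \frac{4 e^{t}}{5}\right)^{6}}
M^(2)(t) = \frac{4 e^{t}}{3125 \left(1 - \frac{4 e^{t}}{5}\right)^{6}} + \frac{96 e^{2 t}}{15625 \left(1 - \frac{4 e^{t}}{5}\right)^{7}}
M^(2)(0) = 500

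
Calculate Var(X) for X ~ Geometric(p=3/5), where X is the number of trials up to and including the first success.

For X ~ Geometric(p=3/5), where X is the number of trials up to and including the first success:
Var(X) = \frac{10}{9}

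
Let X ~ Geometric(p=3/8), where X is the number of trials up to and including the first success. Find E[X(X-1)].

E[X(X-1)] = E[X² - X] = E[X²] - E[X]
E[X] = \frac{8}{3}
E[X²] = Var(X) + (E[X])² = \frac{40}{9} + (\frac{8}{3})² = \frac{104}{9}
E[X(X-1)] = \frac{104}{9} - \frac{8}{3} = \frac{80}{9}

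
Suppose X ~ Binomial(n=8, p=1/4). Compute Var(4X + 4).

For X ~ Binomial(n=8, p=1/4):
Var(X) = \frac{3}{2}
Var(4X + 4) = (4)² × Var(X) = 16 × \frac{3}{2} = 24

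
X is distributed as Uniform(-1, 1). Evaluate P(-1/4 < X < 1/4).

P(-1/4 < X < 1/4) = ∫_{-1/4}^{1/4} f(x) dx
where f(x) = \frac{1}{2}
= \frac{1}{4}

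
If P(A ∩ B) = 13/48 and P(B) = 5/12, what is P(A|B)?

P(A|B) = P(A ∩ B) / P(B)
= (13/48) / (5/12)
= 13/20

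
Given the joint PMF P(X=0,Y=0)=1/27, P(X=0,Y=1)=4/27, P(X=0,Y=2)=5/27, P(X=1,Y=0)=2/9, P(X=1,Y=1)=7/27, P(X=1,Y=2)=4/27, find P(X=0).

P(X=0) = P(X=0,Y=0) + P(X=0,Y=1) + P(X=0,Y=2)
= 1/27 + 4/27 + 5/27
= 10/27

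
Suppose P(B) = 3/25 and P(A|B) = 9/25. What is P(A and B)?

By definition, P(A|B) = P(A ∩ B) / P(B)
So P(A ∩ B) = P(A|B) × P(B)
= 9/25 × 3/25
= 27/625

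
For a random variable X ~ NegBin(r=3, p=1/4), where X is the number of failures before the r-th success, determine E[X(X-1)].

E[X(X-1)] = E[X² - X] = E[X²] - E[X]
E[X] = 9
E[X²] = Var(X) + (E[X])² = 36 + (9)² = 117
E[X(X-1)] = 117 - 9 = 108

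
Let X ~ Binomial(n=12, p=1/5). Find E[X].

For X ~ Binomial(n=12, p=1/5), the expected value is:
E[X] = \frac{12}{5}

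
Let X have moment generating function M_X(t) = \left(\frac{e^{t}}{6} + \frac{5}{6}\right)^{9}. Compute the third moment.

To find E[X^3], compute M^(3)(0):
M^(1)(t) = \frac{3 \left(\frac{e^{t}}{6} + \frac{5}{6}\right)^{8} e^{t}}{2}
M^(2)(t) = \frac{3 \left(\frac{e^{t}}{6} + \frac{5}{6}\right)^{8} e^{t}}{2} + 2 \left(\frac{e^{t}}{6} + \frac{5}{6}\right)^{7} e^{2 t}
M^(3)(t) = \frac{3 \left(\frac{e^{t}}{6} + \frac{5}{6}\right)^{8} e^{t}}{2} + 6 \left(\frac{e^{t}}{6} + \frac{5}{6}\right)^{7} e^{2 t} + \frac{7 \left(\frac{e^{t}}{6} + \frac{5}{6}\right)^{6} e^{3 t}}{3}
M^(3)(0) = \frac{59}{6}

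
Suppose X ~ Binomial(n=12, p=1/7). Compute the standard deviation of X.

For X ~ Binomial(n=12, p=1/7):
Var(X) = \frac{72}{49}
SD(X) = √(Var(X)) = √(\frac{72}{49}) = \frac{6 \sqrt{2}}{7}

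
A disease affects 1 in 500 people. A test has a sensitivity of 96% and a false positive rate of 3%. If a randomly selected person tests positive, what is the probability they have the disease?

Let D = the rare event, + = positive/flagged.
P(D) = 1/500
P(+|D) = 96/100 = 24/25
P(+|D') = 3/100
P(+) = P(+|D)P(D) + P(+|D')P(D')
     = \frac{24}{25} × \frac{1}{500} + \frac{3}{100} × \frac{499}{500}
     = \frac{1593}{50000}
P(D|+) = P(+|D)P(D)/P(+) = \frac{32}{531}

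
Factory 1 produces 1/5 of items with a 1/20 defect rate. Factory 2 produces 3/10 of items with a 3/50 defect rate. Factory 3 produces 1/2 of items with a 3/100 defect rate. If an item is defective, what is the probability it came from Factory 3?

Using Bayes' theorem:
P(F1) = 1/5, P(D|F1) = 1/20
P(F2) = 3/10, P(D|F2) = 3/50
P(F3) = 1/2, P(D|F3) = 3/100
P(D) = P(D|F1)P(F1) + P(D|F2)P(F2) + P(D|F3)P(F3)
     = \frac{43}{1000}
P(F3|D) = P(D|F3)P(F3) / P(D)
= \frac{15}{43}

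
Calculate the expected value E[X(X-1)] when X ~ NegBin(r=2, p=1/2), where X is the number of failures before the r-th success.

E[X(X-1)] = E[X² - X] = E[X²] - E[X]
E[X] = 2
E[X²] = Var(X) + (E[X])² = 4 + (2)² = 8
E[X(X-1)] = 8 - 2 = 6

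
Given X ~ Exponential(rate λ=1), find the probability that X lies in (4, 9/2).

P(4 < X < 9/2) = ∫_{4}^{9/2} f(x) dx
where f(x) = e^{- x}
= - \frac{1}{e^{\frac{9}{2}}} + e^{-4}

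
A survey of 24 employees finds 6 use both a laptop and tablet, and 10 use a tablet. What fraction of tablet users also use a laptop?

P(A ∩ B) = 6/24 = 1/4
P(B) = 10/24 = 5/12
P(A|B) = P(A ∩ B) / P(B) = (1/4) / (5/12) = 3/5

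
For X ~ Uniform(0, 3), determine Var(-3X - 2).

For X ~ Uniform(0, 3):
Var(X) = \frac{3}{4}
Var(-3X - 2) = (-3)² × Var(X) = 9 × \frac{3}{4} = \frac{27}{4}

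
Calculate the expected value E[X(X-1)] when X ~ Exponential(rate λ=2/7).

E[X(X-1)] = E[X² - X] = E[X²] - E[X]
E[X] = \frac{7}{2}
E[X²] = Var(X) + (E[X])² = \frac{49}{4} + (\frac{7}{2})² = \frac{49}{2}
E[X(X-1)] = \frac{49}{2} - \frac{7}{2} = 21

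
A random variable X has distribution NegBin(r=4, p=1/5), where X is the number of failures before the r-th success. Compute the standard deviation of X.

For X ~ NegBin(r=4, p=1/5), where X is the number of failures before the r-th success:
Var(X) = 80
SD(X) = √(Var(X)) = √(80) = 4 \sqrt{5}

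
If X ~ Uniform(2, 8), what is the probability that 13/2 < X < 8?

P(13/2 < X < 8) = ∫_{13/2}^{8} f(x) dx
where f(x) = \frac{1}{6}
= \frac{1}{4}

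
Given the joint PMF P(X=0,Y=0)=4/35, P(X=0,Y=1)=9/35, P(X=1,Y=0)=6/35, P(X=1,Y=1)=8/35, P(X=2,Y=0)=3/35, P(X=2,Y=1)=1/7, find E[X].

First find marginal of X:
P(X=0) = 13/35
P(X=1) = 2/5
P(X=2) = 8/35
E[X] = 0 × 13/35 + 1 × 2/5 + 2 × 8/35 = 6/7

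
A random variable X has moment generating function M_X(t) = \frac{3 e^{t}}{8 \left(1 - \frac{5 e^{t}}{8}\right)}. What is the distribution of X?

The MGF M(t) = \frac{3 e^{t}}{8 \left(1 - \frac{5 e^{t}}{8}\right)} is the standard form for the Geometric distribution.
Comparing with the known MGF formula identifies: Geometric(p=3/8), X = trial number of first success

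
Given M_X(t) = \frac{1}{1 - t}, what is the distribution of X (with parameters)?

The MGF M(t) = \frac{1}{1 - t} is the standard form for the Exponential distribution.
Comparing with the known MGF formula identifies: Exponential(rate λ=1)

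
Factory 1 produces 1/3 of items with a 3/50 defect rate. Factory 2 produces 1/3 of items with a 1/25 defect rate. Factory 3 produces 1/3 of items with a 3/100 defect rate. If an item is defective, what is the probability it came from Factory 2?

Using Bayes' theorem:
P(F1) = 1/3, P(D|F1) = 3/50
P(F2) = 1/3, P(D|F2) = 1/25
P(F3) = 1/3, P(D|F3) = 3/100
P(D) = P(D|F1)P(F1) + P(D|F2)P(F2) + P(D|F3)P(F3)
     = \frac{13}{300}
P(F2|D) = P(D|F2)P(F2) / P(D)
= \frac{4}{13}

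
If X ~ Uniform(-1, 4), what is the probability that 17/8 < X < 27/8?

P(17/8 < X < 27/8) = ∫_{17/8}^{27/8} f(x) dx
where f(x) = \frac{1}{5}
= \frac{1}{4}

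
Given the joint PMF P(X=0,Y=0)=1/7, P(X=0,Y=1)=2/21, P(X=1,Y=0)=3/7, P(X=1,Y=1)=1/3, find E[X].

First find marginal of X:
P(X=0) = 5/21
P(X=1) = 16/21
E[X] = 0 × 5/21 + 1 × 16/21 = 16/21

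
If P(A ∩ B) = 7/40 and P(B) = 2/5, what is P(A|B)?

P(A|B) = P(A ∩ B) / P(B)
= (7/40) / (2/5)
= 7/16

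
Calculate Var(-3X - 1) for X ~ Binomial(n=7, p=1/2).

For X ~ Binomial(n=7, p=1/2):
Var(X) = \frac{7}{4}
Var(-3X - 1) = (-3)² × Var(X) = 9 × \frac{7}{4} = \frac{63}{4}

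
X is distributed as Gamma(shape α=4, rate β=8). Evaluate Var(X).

For X ~ Gamma(shape α=4, rate β=8):
Var(X) = \frac{1}{16}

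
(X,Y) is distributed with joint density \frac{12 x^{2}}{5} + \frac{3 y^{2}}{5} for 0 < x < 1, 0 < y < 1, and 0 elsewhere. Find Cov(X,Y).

E[XY] = ∫∫ xy × f(x,y) dx dy = \frac{3}{8}
E[X] = \frac{7}{10}
E[Y] = \frac{11}{20}
Cov(X,Y) = E[XY] - E[X]E[Y] = - \frac{1}{100}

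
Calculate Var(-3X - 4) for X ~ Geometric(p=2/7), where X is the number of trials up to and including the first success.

For X ~ Geometric(p=2/7), where X is the number of trials up to and including the first success:
Var(X) = \frac{35}{4}
Var(-3X - 4) = (-3)² × Var(X) = 9 × \frac{35}{4} = \frac{315}{4}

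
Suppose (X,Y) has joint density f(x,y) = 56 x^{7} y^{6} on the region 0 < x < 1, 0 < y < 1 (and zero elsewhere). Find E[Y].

E[Y] = ∫_0^1 ∫_0^1 y × f(x,y) dx dy
= \frac{7}{8}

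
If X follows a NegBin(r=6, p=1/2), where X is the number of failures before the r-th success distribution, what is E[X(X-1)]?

E[X(X-1)] = E[X² - X] = E[X²] - E[X]
E[X] = 6
E[X²] = Var(X) + (E[X])² = 12 + (6)² = 48
E[X(X-1)] = 48 - 6 = 42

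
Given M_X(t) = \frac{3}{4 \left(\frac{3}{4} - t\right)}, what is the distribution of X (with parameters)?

The MGF M(t) = \frac{3}{4 \left(\frac{3}{4} - t\right)} is the standard form for the Exponential distribution.
Comparing with the known MGF formula identifies: Exponential(rate λ=3/4)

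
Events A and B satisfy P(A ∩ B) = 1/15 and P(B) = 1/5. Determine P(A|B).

P(A|B) = P(A ∩ B) / P(B)
= (1/15) / (1/5)
= 1/3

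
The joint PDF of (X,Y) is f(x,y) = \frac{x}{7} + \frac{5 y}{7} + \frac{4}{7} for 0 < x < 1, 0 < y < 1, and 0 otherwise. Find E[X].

E[X] = ∫_0^1 ∫_0^1 x × f(x,y) dy dx
= ∫_0^1 ∫_0^1 x × (\frac{x}{7} + \frac{5 y}{7} + \frac{4}{7}) dy dx
= \frac{43}{84}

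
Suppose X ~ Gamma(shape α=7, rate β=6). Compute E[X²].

Using the identity E[X²] = Var(X) + (E[X])²:
E[X] = \frac{7}{6}
Var(X) = \frac{7}{36}
E[X²] = \frac{7}{36} + (\frac{7}{6})²
= \frac{14}{9}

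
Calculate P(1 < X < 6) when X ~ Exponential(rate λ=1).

P(1 < X < 6) = ∫_{1}^{6} f(x) dx
where f(x) = e^{- x}
= - \frac{1 - e^{5}}{e^{6}}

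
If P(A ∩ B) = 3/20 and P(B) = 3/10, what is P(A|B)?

P(A|B) = P(A ∩ B) / P(B)
= (3/20) / (3/10)
= 1/2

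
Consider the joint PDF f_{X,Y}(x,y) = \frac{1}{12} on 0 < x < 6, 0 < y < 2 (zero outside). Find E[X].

f_X(x) = ∫_0^2 \frac{1}{12} dy = \frac{1}{6}
E[X] = ∫_0^6 x × (\frac{1}{6}) dx = 3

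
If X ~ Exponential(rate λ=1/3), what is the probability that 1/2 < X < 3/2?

P(1/2 < X < 3/2) = ∫_{1/2}^{3/2} f(x) dx
where f(x) = \frac{e^{- \frac{x}{3}}}{3}
= - \frac{1}{e^{\frac{1}{2}}} + e^{- \frac{1}{6}}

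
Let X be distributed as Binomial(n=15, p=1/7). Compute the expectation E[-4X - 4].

For X ~ Binomial(n=15, p=1/7):
E[X] = \frac{15}{7}
E[-4X - 4] = -4 × E[X] - 4 = - \frac{88}{7}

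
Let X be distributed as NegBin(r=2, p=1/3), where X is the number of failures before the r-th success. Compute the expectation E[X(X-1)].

E[X(X-1)] = E[X² - X] = E[X²] - E[X]
E[X] = 4
E[X²] = Var(X) + (E[X])² = 12 + (4)² = 28
E[X(X-1)] = 28 - 4 = 24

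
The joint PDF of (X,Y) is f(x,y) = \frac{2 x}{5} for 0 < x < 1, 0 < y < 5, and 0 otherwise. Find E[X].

f_X(x) = ∫_0^5 \frac{2 x}{5} dy = 2 x
E[X] = ∫_0^1 x × (2 x) dx = \frac{2}{3}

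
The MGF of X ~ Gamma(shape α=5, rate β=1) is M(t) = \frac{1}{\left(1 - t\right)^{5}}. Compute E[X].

To find E[X], compute M^(1)(0):
M^(1)(t) = \frac{5}{\left(1 - t\right)^{6}}
M^(1)(0) = 5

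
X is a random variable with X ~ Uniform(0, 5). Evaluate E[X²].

Using the identity E[X²] = Var(X) + (E[X])²:
E[X] = \frac{5}{2}
Var(X) = \frac{25}{12}
E[X²] = \frac{25}{12} + (\frac{5}{2})²
= \frac{25}{3}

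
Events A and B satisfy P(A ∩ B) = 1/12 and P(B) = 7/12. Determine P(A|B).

P(A|B) = P(A ∩ B) / P(B)
= (1/12) / (7/12)
= 1/7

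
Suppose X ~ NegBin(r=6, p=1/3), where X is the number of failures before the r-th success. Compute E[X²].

Using the identity E[X²] = Var(X) + (E[X])²:
E[X] = 12
Var(X) = 36
E[X²] = 36 + (12)²
= 180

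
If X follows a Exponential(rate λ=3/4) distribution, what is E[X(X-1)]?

E[X(X-1)] = E[X² - X] = E[X²] - E[X]
E[X] = \frac{4}{3}
E[X²] = Var(X) + (E[X])² = \frac{16}{9} + (\frac{4}{3})² = \frac{32}{9}
E[X(X-1)] = \frac{32}{9} - \frac{4}{3} = \frac{20}{9}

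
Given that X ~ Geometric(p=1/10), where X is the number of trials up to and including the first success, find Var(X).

For X ~ Geometric(p=1/10), where X is the number of trials up to and including the first success:
Var(X) = 90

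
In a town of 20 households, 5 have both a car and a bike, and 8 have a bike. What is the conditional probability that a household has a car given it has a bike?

P(A ∩ B) = 5/20 = 1/4
P(B) = 8/20 = 2/5
P(A|B) = P(A ∩ B) / P(B) = (1/4) / (2/5) = 5/8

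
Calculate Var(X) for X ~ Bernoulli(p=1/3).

For X ~ Bernoulli(p=1/3):
Var(X) = \frac{2}{9}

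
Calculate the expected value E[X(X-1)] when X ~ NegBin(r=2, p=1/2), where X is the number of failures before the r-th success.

E[X(X-1)] = E[X² - X] = E[X²] - E[X]
E[X] = 2
E[X²] = Var(X) + (E[X])² = 4 + (2)² = 8
E[X(X-1)] = 8 - 2 = 6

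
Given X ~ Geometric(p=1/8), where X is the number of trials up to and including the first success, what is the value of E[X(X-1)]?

E[X(X-1)] = E[X² - X] = E[X²] - E[X]
E[X] = 8
E[X²] = Var(X) + (E[X])² = 56 + (8)² = 120
E[X(X-1)] = 120 - 8 = 112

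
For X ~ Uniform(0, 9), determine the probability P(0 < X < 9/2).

P(0 < X < 9/2) = ∫_{0}^{9/2} f(x) dx
where f(x) = \frac{1}{9}
= \frac{1}{2}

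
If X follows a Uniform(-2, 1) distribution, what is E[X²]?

Using the identity E[X²] = Var(X) + (E[X])²:
E[X] = - \frac{1}{2}
Var(X) = \frac{3}{4}
E[X²] = \frac{3}{4} + (- \frac{1}{2})²
= 1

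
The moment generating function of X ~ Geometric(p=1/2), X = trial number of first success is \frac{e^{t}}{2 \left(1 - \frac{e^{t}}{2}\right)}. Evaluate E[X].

To find E[X], compute M^(1)(0):
M^(1)(t) = \frac{e^{t}}{2 \left(1 - \frac{e^{t}}{2}\right)} + \frac{e^{2 t}}{4 \left(1 - \frac{e^{t}}{2}\right)^{2}}
M^(1)(0) = 2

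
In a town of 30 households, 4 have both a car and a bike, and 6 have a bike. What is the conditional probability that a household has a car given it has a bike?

P(A ∩ B) = 4/30 = 2/15
P(B) = 6/30 = 1/5
P(A|B) = P(A ∩ B) / P(B) = (2/15) / (1/5) = 2/3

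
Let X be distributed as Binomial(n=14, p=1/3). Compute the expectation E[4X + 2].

For X ~ Binomial(n=14, p=1/3):
E[X] = \frac{14}{3}
E[4X + 2] = 4 × E[X] + 2 = \frac{62}{3}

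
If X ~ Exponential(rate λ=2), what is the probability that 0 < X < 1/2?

P(0 < X < 1/2) = ∫_{0}^{1/2} f(x) dx
where f(x) = 2 e^{- 2 x}
= 1 - e^{-1}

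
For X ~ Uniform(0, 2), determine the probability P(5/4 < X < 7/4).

P(5/4 < X < 7/4) = ∫_{5/4}^{7/4} f(x) dx
where f(x) = \frac{1}{2}
= \frac{1}{4}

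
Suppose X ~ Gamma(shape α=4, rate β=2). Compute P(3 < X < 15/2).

P(3 < X < 15/2) = ∫_{3}^{15/2} f(x) dx
where f(x) = \frac{8 x^{3} e^{- 2 x}}{3}
= \frac{-691 + 61 e^{9}}{e^{15}}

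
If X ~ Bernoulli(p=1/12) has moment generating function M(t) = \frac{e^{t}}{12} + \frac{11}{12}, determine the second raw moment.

To find E[X^2], compute M^(2)(0):
M^(1)(t) = \frac{e^{t}}{12}
M^(2)(t) = \frac{e^{t}}{12}
M^(2)(0) = \frac{1}{12}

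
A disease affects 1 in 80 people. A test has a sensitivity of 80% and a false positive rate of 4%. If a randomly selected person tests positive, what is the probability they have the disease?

Let D = the rare event, + = positive/flagged.
P(D) = 1/80
P(+|D) = 80/100 = 4/5
P(+|D') = 4/100 = 1/25
P(+) = P(+|D)P(D) + P(+|D')P(D')
     = \frac{4}{5} × \frac{1}{80} + \frac{1}{25} × \frac{79}{80}
     = \frac{99}{2000}
P(D|+) = P(+|D)P(D)/P(+) = \frac{20}{99}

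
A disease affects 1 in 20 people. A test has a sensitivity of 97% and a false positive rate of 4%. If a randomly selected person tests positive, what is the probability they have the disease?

Let D = the rare event, + = positive/flagged.
P(D) = 1/20
P(+|D) = 97/100
P(+|D') = 4/100 = 1/25
P(+) = P(+|D)P(D) + P(+|D')P(D')
     = \frac{97}{100} × \frac{1}{20} + \frac{1}{25} × \frac{19}{20}
     = \frac{173}{2000}
P(D|+) = P(+|D)P(D)/P(+) = \frac{97}{173}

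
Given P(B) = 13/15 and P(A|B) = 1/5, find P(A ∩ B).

By definition, P(A|B) = P(A ∩ B) / P(B)
So P(A ∩ B) = P(A|B) × P(B)
= 1/5 × 13/15
= 13/75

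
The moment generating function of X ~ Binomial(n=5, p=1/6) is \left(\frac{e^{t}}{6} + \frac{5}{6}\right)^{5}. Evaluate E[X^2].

To find E[X^2], compute M^(2)(0):
M^(1)(t) = \frac{5 \left(\frac{e^{t}}{6} + \frac{5}{6}\right)^{4} e^{t}}{6}
M^(2)(t) = \frac{5 \left(\frac{e^{t}}{6} + \frac{5}{6}\right)^{4} e^{t}}{6} + \frac{5 \left(\frac{e^{t}}{6} + \frac{5}{6}\right)^{3} e^{2 t}}{9}
M^(2)(0) = \frac{25}{18}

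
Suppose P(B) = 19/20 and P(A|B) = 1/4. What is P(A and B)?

By definition, P(A|B) = P(A ∩ B) / P(B)
So P(A ∩ B) = P(A|B) × P(B)
= 1/4 × 19/20
= 19/80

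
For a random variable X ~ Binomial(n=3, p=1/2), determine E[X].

For X ~ Binomial(n=3, p=1/2), the expected value is:
E[X] = \frac{3}{2}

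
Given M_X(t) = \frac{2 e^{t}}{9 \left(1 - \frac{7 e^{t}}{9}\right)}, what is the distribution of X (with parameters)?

The MGF M(t) = \frac{2 e^{t}}{9 \left(1 - \frac{7 e^{t}}{9}\right)} is the standard form for the Geometric distribution.
Comparing with the known MGF formula identifies: Geometric(p=2/9), X = trial number of first success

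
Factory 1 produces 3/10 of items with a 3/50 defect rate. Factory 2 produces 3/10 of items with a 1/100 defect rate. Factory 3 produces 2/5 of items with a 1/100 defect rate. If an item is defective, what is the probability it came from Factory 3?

Using Bayes' theorem:
P(F1) = 3/10, P(D|F1) = 3/50
P(F2) = 3/10, P(D|F2) = 1/100
P(F3) = 2/5, P(D|F3) = 1/100
P(D) = P(D|F1)P(F1) + P(D|F2)P(F2) + P(D|F3)P(F3)
     = \frac{1}{40}
P(F3|D) = P(D|F3)P(F3) / P(D)
= \frac{4}{25}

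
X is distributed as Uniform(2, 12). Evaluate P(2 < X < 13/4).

P(2 < X < 13/4) = ∫_{2}^{13/4} f(x) dx
where f(x) = \frac{1}{10}
= \frac{1}{8}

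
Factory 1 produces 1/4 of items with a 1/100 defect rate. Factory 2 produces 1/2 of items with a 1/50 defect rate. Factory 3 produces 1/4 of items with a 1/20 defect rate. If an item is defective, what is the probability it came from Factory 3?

Using Bayes' theorem:
P(F1) = 1/4, P(D|F1) = 1/100
P(F2) = 1/2, P(D|F2) = 1/50
P(F3) = 1/4, P(D|F3) = 1/20
P(D) = P(D|F1)P(F1) + P(D|F2)P(F2) + P(D|F3)P(F3)
     = \frac{1}{40}
P(F3|D) = P(D|F3)P(F3) / P(D)
= \frac{1}{2}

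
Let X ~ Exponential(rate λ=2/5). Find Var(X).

For X ~ Exponential(rate λ=2/5):
Var(X) = \frac{25}{4}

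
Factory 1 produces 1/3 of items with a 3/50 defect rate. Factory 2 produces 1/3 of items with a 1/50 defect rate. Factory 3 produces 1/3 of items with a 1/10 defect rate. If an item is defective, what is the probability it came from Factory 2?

Using Bayes' theorem:
P(F1) = 1/3, P(D|F1) = 3/50
P(F2) = 1/3, P(D|F2) = 1/50
P(F3) = 1/3, P(D|F3) = 1/10
P(D) = P(D|F1)P(F1) + P(D|F2)P(F2) + P(D|F3)P(F3)
     = \frac{3}{50}
P(F2|D) = P(D|F2)P(F2) / P(D)
= \frac{1}{9}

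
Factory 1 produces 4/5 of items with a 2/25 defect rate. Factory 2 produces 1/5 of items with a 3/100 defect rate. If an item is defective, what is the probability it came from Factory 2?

Using Bayes' theorem:
P(F1) = 4/5, P(D|F1) = 2/25
P(F2) = 1/5, P(D|F2) = 3/100
P(D) = P(D|F1)P(F1) + P(D|F2)P(F2)
     = \frac{7}{100}
P(F2|D) = P(D|F2)P(F2) / P(D)
= \frac{3}{35}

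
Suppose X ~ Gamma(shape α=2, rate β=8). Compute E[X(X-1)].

E[X(X-1)] = E[X² - X] = E[X²] - E[X]
E[X] = \frac{1}{4}
E[X²] = Var(X) + (E[X])² = \frac{1}{32} + (\frac{1}{4})² = \frac{3}{32}
E[X(X-1)] = \frac{3}{32} - \frac{1}{4} = - \frac{5}{32}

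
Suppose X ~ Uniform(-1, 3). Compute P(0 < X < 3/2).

P(0 < X < 3/2) = ∫_{0}^{3/2} f(x) dx
where f(x) = \frac{1}{4}
= \frac{3}{8}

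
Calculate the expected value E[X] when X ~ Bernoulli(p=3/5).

For X ~ Bernoulli(p=3/5), the expected value is:
E[X] = \frac{3}{5}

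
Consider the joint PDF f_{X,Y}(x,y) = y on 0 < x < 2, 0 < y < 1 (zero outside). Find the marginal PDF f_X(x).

f_X(x) = ∫_0^1 f(x,y) dy
= ∫_0^1 y dy
= \frac{1}{2} for 0 < x < 2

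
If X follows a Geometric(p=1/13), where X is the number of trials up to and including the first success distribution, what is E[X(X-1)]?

E[X(X-1)] = E[X² - X] = E[X²] - E[X]
E[X] = 13
E[X²] = Var(X) + (E[X])² = 156 + (13)² = 325
E[X(X-1)] = 325 - 13 = 312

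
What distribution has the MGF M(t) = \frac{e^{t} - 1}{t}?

The MGF M(t) = \frac{e^{t} - 1}{t} is the standard form for the Uniform distribution.
Comparing with the known MGF formula identifies: Uniform(0, 1)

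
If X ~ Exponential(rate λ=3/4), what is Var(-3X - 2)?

For X ~ Exponential(rate λ=3/4):
Var(X) = \frac{16}{9}
Var(-3X - 2) = (-3)² × Var(X) = 9 × \frac{16}{9} = 16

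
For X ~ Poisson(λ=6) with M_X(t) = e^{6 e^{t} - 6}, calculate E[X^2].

To find E[X^2], compute M^(2)(0):
M^(1)(t) = 6 e^{t} e^{6 e^{t} - 6}
M^(2)(t) = 36 e^{2 t} e^{6 e^{t} - 6} + 6 e^{t} e^{6 e^{t} - 6}
M^(2)(0) = 42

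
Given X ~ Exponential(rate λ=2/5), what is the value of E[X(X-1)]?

E[X(X-1)] = E[X² - X] = E[X²] - E[X]
E[X] = \frac{5}{2}
E[X²] = Var(X) + (E[X])² = \frac{25}{4} + (\frac{5}{2})² = \frac{25}{2}
E[X(X-1)] = \frac{25}{2} - \frac{5}{2} = 10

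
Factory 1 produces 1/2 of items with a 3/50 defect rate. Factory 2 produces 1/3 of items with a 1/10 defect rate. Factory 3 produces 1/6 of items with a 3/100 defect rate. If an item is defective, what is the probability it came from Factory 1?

Using Bayes' theorem:
P(F1) = 1/2, P(D|F1) = 3/50
P(F2) = 1/3, P(D|F2) = 1/10
P(F3) = 1/6, P(D|F3) = 3/100
P(D) = P(D|F1)P(F1) + P(D|F2)P(F2) + P(D|F3)P(F3)
     = \frac{41}{600}
P(F1|D) = P(D|F1)P(F1) / P(D)
= \frac{18}{41}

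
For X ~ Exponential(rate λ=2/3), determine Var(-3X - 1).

For X ~ Exponential(rate λ=2/3):
Var(X) = \frac{9}{4}
Var(-3X - 1) = (-3)² × Var(X) = 9 × \frac{9}{4} = \frac{81}{4}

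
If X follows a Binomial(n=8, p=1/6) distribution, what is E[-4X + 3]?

For X ~ Binomial(n=8, p=1/6):
E[X] = \frac{4}{3}
E[-4X + 3] = -4 × E[X] + 3 = - \frac{7}{3}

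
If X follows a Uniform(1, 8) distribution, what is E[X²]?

Using the identity E[X²] = Var(X) + (E[X])²:
E[X] = \frac{9}{2}
Var(X) = \frac{49}{12}
E[X²] = \frac{49}{12} + (\frac{9}{2})²
= \frac{73}{3}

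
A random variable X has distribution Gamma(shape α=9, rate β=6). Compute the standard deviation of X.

For X ~ Gamma(shape α=9, rate β=6):
Var(X) = \frac{1}{4}
SD(X) = √(Var(X)) = √(\frac{1}{4}) = \frac{1}{2}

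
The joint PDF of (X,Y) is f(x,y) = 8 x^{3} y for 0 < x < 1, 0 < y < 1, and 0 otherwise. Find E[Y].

E[Y] = ∫_0^1 ∫_0^1 y × f(x,y) dx dy
= \frac{2}{3}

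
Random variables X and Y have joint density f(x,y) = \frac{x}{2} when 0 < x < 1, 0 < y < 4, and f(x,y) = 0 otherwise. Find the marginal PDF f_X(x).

f_X(x) = ∫_0^4 f(x,y) dy
= ∫_0^4 \frac{x}{2} dy
= 2 x for 0 < x < 1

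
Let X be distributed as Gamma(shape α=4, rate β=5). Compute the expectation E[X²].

Using the identity E[X²] = Var(X) + (E[X])²:
E[X] = \frac{4}{5}
Var(X) = \frac{4}{25}
E[X²] = \frac{4}{25} + (\frac{4}{5})²
= \frac{4}{5}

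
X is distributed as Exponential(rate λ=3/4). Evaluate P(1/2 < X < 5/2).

P(1/2 < X < 5/2) = ∫_{1/2}^{5/2} f(x) dx
where f(x) = \frac{3 e^{- \frac{3 x}{4}}}{4}
= - \frac{1 - e^{\frac{3}{2}}}{e^{\frac{15}{8}}}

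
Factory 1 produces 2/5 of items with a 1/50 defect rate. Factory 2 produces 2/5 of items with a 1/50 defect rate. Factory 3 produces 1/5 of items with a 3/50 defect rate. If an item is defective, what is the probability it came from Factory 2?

Using Bayes' theorem:
P(F1) = 2/5, P(D|F1) = 1/50
P(F2) = 2/5, P(D|F2) = 1/50
P(F3) = 1/5, P(D|F3) = 3/50
P(D) = P(D|F1)P(F1) + P(D|F2)P(F2) + P(D|F3)P(F3)
     = \frac{7}{250}
P(F2|D) = P(D|F2)P(F2) / P(D)
= \frac{2}{7}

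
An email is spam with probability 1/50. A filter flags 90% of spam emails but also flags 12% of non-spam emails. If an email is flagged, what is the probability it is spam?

Let D = the rare event, + = positive/flagged.
P(D) = 1/50
P(+|D) = 90/100 = 9/10
P(+|D') = 12/100 = 3/25
P(+) = P(+|D)P(D) + P(+|D')P(D')
     = \frac{9}{10} × \frac{1}{50} + \frac{3}{25} × \frac{49}{50}
     = \frac{339}{2500}
P(D|+) = P(+|D)P(D)/P(+) = \frac{15}{113}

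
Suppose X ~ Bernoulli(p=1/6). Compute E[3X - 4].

For X ~ Bernoulli(p=1/6):
E[X] = \frac{1}{6}
E[3X - 4] = 3 × E[X] - 4 = - \frac{7}{2}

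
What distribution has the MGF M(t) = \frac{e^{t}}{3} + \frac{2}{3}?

The MGF M(t) = \frac{e^{t}}{3} + \frac{2}{3} is the standard form for the Bernoulli distribution.
Comparing with the known MGF formula identifies: Bernoulli(p=1/3)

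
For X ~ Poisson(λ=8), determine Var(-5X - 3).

For X ~ Poisson(λ=8):
Var(X) = 8
Var(-5X - 3) = (-5)² × Var(X) = 25 × 8 = 200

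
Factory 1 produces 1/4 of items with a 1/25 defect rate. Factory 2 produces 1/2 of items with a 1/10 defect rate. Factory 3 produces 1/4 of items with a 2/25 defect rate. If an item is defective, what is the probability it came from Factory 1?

Using Bayes' theorem:
P(F1) = 1/4, P(D|F1) = 1/25
P(F2) = 1/2, P(D|F2) = 1/10
P(F3) = 1/4, P(D|F3) = 2/25
P(D) = P(D|F1)P(F1) + P(D|F2)P(F2) + P(D|F3)P(F3)
     = \frac{2}{25}
P(F1|D) = P(D|F1)P(F1) / P(D)
= \frac{1}{8}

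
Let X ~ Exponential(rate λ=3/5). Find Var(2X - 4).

For X ~ Exponential(rate λ=3/5):
Var(X) = \frac{25}{9}
Var(2X - 4) = (2)² × Var(X) = 4 × \frac{25}{9} = \frac{100}{9}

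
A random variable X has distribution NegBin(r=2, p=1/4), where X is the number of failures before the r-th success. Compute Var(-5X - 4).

For X ~ NegBin(r=2, p=1/4), where X is the number of failures before the r-th success:
Var(X) = 24
Var(-5X - 4) = (-5)² × Var(X) = 25 × 24 = 600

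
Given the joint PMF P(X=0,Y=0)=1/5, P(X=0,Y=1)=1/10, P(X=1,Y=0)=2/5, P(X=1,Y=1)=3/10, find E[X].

First find marginal of X:
P(X=0) = 3/10
P(X=1) = 7/10
E[X] = 0 × 3/10 + 1 × 7/10 = 7/10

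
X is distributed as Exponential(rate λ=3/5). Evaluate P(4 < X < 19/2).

P(4 < X < 19/2) = ∫_{4}^{19/2} f(x) dx
where f(x) = \frac{3 e^{- \frac{3 x}{5}}}{5}
= - \frac{1}{e^{\frac{57}{10}}} + e^{- \frac{12}{5}}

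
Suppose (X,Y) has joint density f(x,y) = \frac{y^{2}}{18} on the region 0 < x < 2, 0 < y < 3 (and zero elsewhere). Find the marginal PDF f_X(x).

f_X(x) = ∫_0^3 f(x,y) dy
= ∫_0^3 \frac{y^{2}}{18} dy
= \frac{1}{2} for 0 < x < 2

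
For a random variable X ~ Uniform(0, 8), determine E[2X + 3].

For X ~ Uniform(0, 8):
E[X] = 4
E[2X + 3] = 2 × E[X] + 3 = 11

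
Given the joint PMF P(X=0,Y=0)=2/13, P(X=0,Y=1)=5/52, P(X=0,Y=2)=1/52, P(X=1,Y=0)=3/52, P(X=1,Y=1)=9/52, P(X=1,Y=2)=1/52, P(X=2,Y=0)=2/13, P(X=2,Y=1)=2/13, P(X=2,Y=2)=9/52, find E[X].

First find marginal of X:
P(X=0) = 7/26
P(X=1) = 1/4
P(X=2) = 25/52
E[X] = 0 × 7/26 + 1 × 1/4 + 2 × 25/52 = 63/52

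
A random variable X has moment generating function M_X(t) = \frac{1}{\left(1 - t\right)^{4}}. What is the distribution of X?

The MGF M(t) = \frac{1}{\left(1 - t\right)^{4}} is the standard form for the Gamma distribution.
Comparing with the known MGF formula identifies: Gamma(shape α=4, rate β=1)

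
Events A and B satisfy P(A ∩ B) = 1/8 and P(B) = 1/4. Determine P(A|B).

P(A|B) = P(A ∩ B) / P(B)
= (1/8) / (1/4)
= 1/2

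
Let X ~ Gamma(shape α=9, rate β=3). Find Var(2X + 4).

For X ~ Gamma(shape α=9, rate β=3):
Var(X) = 1
Var(2X + 4) = (2)² × Var(X) = 4 × 1 = 4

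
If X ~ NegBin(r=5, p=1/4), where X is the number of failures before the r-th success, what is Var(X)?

For X ~ NegBin(r=5, p=1/4), where X is the number of failures before the r-th success:
Var(X) = 60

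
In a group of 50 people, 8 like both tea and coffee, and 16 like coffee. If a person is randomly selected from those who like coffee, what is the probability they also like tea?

P(A ∩ B) = 8/50 = 4/25
P(B) = 16/50 = 8/25
P(A|B) = P(A ∩ B) / P(B) = (4/25) / (8/25) = 1/2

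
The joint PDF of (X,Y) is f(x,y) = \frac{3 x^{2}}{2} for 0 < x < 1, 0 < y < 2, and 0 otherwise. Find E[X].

f_X(x) = ∫_0^2 \frac{3 x^{2}}{2} dy = 3 x^{2}
E[X] = ∫_0^1 x × (3 x^{2}) dx = \frac{3}{4}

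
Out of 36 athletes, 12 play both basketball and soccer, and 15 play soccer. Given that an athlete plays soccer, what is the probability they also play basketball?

P(A ∩ B) = 12/36 = 1/3
P(B) = 15/36 = 5/12
P(A|B) = P(A ∩ B) / P(B) = (1/3) / (5/12) = 4/5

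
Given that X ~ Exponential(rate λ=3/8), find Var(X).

For X ~ Exponential(rate λ=3/8):
Var(X) = \frac{64}{9}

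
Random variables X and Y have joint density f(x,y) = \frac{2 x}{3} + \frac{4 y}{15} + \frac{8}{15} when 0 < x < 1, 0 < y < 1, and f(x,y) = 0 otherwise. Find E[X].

E[X] = ∫_0^1 ∫_0^1 x × f(x,y) dy dx
= ∫_0^1 ∫_0^1 x × (\frac{2 x}{3} + \frac{4 y}{15} + \frac{8}{15}) dy dx
= \frac{5}{9}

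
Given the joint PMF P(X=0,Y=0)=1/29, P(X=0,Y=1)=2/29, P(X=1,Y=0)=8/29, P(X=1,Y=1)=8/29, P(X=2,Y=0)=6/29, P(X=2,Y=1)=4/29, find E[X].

First find marginal of X:
P(X=0) = 3/29
P(X=1) = 16/29
P(X=2) = 10/29
E[X] = 0 × 3/29 + 1 × 16/29 + 2 × 10/29 = 36/29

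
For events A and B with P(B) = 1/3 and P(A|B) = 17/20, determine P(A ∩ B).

By definition, P(A|B) = P(A ∩ B) / P(B)
So P(A ∩ B) = P(A|B) × P(B)
= 17/20 × 1/3
= 17/60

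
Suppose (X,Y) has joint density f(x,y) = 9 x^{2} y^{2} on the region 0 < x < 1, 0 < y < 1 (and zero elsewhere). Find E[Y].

E[Y] = ∫_0^1 ∫_0^1 y × f(x,y) dx dy
= \frac{3}{4}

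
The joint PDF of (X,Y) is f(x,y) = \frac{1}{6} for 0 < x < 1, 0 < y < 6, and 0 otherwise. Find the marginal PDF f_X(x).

f_X(x) = ∫_0^6 f(x,y) dy
= ∫_0^6 \frac{1}{6} dy
= 1 for 0 < x < 1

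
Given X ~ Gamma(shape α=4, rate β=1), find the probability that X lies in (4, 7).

P(4 < X < 7) = ∫_{4}^{7} f(x) dx
where f(x) = \frac{x^{3} e^{- x}}{6}
= \frac{-269 + 71 e^{3}}{3 e^{7}}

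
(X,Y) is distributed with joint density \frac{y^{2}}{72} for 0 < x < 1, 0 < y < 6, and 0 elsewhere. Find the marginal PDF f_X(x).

f_X(x) = ∫_0^6 f(x,y) dy
= ∫_0^6 \frac{y^{2}}{72} dy
= 1 for 0 < x < 1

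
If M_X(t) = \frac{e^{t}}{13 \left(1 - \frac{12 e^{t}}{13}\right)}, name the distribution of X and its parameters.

The MGF M(t) = \frac{e^{t}}{13 \left(1 - \frac{12 e^{t}}{13}\right)} is the standard form for the Geometric distribution.
Comparing with the known MGF formula identifies: Geometric(p=1/13), X = trial number of first success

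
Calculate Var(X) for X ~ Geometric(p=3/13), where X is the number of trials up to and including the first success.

For X ~ Geometric(p=3/13), where X is the number of trials up to and including the first success:
Var(X) = \frac{130}{9}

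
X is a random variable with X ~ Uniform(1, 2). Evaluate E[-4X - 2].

For X ~ Uniform(1, 2):
E[X] = \frac{3}{2}
E[-4X - 2] = -4 × E[X] - 2 = -8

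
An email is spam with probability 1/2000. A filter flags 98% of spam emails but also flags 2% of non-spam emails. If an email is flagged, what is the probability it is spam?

Let D = the rare event, + = positive/flagged.
P(D) = 1/2000
P(+|D) = 98/100 = 49/50
P(+|D') = 2/100 = 1/50
P(+) = P(+|D)P(D) + P(+|D')P(D')
     = \frac{49}{50} × \frac{1}{2000} + \frac{1}{50} × \frac{1999}{2000}
     = \frac{64}{3125}
P(D|+) = P(+|D)P(D)/P(+) = \frac{49}{2048}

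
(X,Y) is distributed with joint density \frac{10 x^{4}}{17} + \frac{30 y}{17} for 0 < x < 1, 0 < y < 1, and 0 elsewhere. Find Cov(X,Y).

E[XY] = ∫∫ xy × f(x,y) dx dy = \frac{35}{102}
E[X] = \frac{55}{102}
E[Y] = \frac{11}{17}
Cov(X,Y) = E[XY] - E[X]E[Y] = - \frac{5}{867}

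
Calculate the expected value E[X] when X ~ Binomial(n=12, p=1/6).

For X ~ Binomial(n=12, p=1/6), the expected value is:
E[X] = 2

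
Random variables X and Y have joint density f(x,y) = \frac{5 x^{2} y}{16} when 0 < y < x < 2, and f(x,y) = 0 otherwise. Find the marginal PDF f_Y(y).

f_Y(y) = ∫_y^2 \frac{5 x^{2} y}{16} dx = \frac{5 y \left(8 - y^{3}\right)}{48}
for 0 < y < 2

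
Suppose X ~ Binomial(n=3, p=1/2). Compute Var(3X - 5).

For X ~ Binomial(n=3, p=1/2):
Var(X) = \frac{3}{4}
Var(3X - 5) = (3)² × Var(X) = 9 × \frac{3}{4} = \frac{27}{4}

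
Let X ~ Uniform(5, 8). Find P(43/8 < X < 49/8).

P(43/8 < X < 49/8) = ∫_{43/8}^{49/8} f(x) dx
where f(x) = \frac{1}{3}
= \frac{1}{4}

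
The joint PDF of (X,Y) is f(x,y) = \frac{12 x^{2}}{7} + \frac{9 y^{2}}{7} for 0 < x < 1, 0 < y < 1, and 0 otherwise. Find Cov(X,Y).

E[XY] = ∫∫ xy × f(x,y) dx dy = \frac{3}{8}
E[X] = \frac{9}{14}
E[Y] = \frac{17}{28}
Cov(X,Y) = E[XY] - E[X]E[Y] = - \frac{3}{196}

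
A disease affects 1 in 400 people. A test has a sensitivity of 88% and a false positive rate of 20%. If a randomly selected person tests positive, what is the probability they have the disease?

Let D = the rare event, + = positive/flagged.
P(D) = 1/400
P(+|D) = 88/100 = 22/25
P(+|D') = 20/100 = 1/5
P(+) = P(+|D)P(D) + P(+|D')P(D')
     = \frac{22}{25} × \frac{1}{400} + \frac{1}{5} × \frac{399}{400}
     = \frac{2017}{10000}
P(D|+) = P(+|D)P(D)/P(+) = \frac{22}{2017}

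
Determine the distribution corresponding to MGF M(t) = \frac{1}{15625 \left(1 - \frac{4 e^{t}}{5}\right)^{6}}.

The MGF M(t) = \frac{1}{15625 \left(1 - \frac{4 e^{t}}{5}\right)^{6}} is the standard form for the NegativeBinomial distribution.
Comparing with the known MGF formula identifies: NegBin(r=6, p=1/5), X = failures before r-th success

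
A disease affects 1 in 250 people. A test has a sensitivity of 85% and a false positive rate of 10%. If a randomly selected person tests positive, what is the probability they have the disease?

Let D = the rare event, + = positive/flagged.
P(D) = 1/250
P(+|D) = 85/100 = 17/20
P(+|D') = 10/100 = 1/10
P(+) = P(+|D)P(D) + P(+|D')P(D')
     = \frac{17}{20} × \frac{1}{250} + \frac{1}{10} × \frac{249}{250}
     = \frac{103}{1000}
P(D|+) = P(+|D)P(D)/P(+) = \frac{17}{515}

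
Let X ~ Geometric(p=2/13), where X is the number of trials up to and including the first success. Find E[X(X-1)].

E[X(X-1)] = E[X² - X] = E[X²] - E[X]
E[X] = \frac{13}{2}
E[X²] = Var(X) + (E[X])² = \frac{143}{4} + (\frac{13}{2})² = 78
E[X(X-1)] = 78 - \frac{13}{2} = \frac{143}{2}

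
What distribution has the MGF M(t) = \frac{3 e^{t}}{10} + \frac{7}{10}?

The MGF M(t) = \frac{3 e^{t}}{10} + \frac{7}{10} is the standard form for the Bernoulli distribution.
Comparing with the known MGF formula identifies: Bernoulli(p=3/10)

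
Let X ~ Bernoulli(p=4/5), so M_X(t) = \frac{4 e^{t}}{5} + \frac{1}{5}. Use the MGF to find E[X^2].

To find E[X^2], compute M^(2)(0):
M^(1)(t) = \frac{4 e^{t}}{5}
M^(2)(t) = \frac{4 e^{t}}{5}
M^(2)(0) = \frac{4}{5}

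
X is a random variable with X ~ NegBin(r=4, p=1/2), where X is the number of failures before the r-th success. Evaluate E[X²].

Using the identity E[X²] = Var(X) + (E[X])²:
E[X] = 4
Var(X) = 8
E[X²] = 8 + (4)²
= 24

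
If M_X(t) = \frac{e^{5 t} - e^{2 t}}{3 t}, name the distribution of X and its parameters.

The MGF M(t) = \frac{e^{5 t} - e^{2 t}}{3 t} is the standard form for the Uniform distribution.
Comparing with the known MGF formula identifies: Uniform(2, 5)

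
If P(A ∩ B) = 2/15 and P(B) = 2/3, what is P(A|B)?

P(A|B) = P(A ∩ B) / P(B)
= (2/15) / (2/3)
= 1/5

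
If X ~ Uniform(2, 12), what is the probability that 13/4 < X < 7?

P(13/4 < X < 7) = ∫_{13/4}^{7} f(x) dx
where f(x) = \frac{1}{10}
= \frac{3}{8}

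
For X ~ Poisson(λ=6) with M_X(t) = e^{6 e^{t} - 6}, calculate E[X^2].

To find E[X^2], compute M^(2)(0):
M^(1)(t) = 6 e^{t} e^{6 e^{t} - 6}
M^(2)(t) = 36 e^{2 t} e^{6 e^{t} - 6} + 6 e^{t} e^{6 e^{t} - 6}
M^(2)(0) = 42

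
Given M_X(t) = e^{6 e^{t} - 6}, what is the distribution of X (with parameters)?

The MGF M(t) = e^{6 e^{t} - 6} is the standard form for the Poisson distribution.
Comparing with the known MGF formula identifies: Poisson(λ=6)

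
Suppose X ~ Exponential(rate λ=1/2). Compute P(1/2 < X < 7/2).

P(1/2 < X < 7/2) = ∫_{1/2}^{7/2} f(x) dx
where f(x) = \frac{e^{- \frac{x}{2}}}{2}
= - \frac{1 - e^{\frac{3}{2}}}{e^{\frac{7}{4}}}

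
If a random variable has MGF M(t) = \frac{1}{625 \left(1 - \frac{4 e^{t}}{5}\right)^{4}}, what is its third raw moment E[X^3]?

To find E[X^3], compute M^(3)(0):
M^(1)(t) = \frac{16 e^{t}}{3125 \left(1 - \frac{4 e^{t}}{5}\right)^{5}}
M^(2)(t) = \frac{16 e^{t}}{3125 \left(1 - \frac{4 e^{t}}{5}\right)^{5}} + \frac{64 e^{2 t}}{3125 \left(1 - \frac{4 e^{t}}{5}\right)^{6}}
M^(3)(t) = \frac{16 e^{t}}{3125 \left(1 - \frac{4 e^{t}}{5}\right)^{5}} + \frac{192 e^{2 t}}{3125 \left(1 - \frac{4 e^{t}}{5}\right)^{6}} + \frac{1536 e^{3 t}}{15625 \left(1 - \frac{4 e^{t}}{5}\right)^{7}}
M^(3)(0) = 8656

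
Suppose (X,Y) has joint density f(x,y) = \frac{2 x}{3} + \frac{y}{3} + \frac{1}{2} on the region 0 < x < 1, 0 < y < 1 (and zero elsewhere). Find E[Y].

E[Y] = ∫_0^1 ∫_0^1 y × f(x,y) dx dy
= \frac{19}{36}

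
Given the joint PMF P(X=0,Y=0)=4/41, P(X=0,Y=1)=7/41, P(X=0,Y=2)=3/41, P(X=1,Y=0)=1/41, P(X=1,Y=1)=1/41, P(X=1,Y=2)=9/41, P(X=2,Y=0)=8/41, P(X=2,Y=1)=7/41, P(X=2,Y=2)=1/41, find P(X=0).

P(X=0) = P(X=0,Y=0) + P(X=0,Y=1) + P(X=0,Y=2)
= 4/41 + 7/41 + 3/41
= 14/41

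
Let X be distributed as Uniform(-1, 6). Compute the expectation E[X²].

Using the identity E[X²] = Var(X) + (E[X])²:
E[X] = \frac{5}{2}
Var(X) = \frac{49}{12}
E[X²] = \frac{49}{12} + (\frac{5}{2})²
= \frac{31}{3}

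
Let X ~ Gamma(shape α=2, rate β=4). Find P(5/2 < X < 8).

P(5/2 < X < 8) = ∫_{5/2}^{8} f(x) dx
where f(x) = 16 x e^{- 4 x}
= \frac{11 \left(-3 + e^{22}\right)}{e^{32}}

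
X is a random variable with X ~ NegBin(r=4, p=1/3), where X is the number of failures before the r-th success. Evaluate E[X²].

Using the identity E[X²] = Var(X) + (E[X])²:
E[X] = 8
Var(X) = 24
E[X²] = 24 + (8)²
= 88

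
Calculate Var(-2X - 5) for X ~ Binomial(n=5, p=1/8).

For X ~ Binomial(n=5, p=1/8):
Var(X) = \frac{35}{64}
Var(-2X - 5) = (-2)² × Var(X) = 4 × \frac{35}{64} = \frac{35}{16}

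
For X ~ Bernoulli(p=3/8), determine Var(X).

For X ~ Bernoulli(p=3/8):
Var(X) = \frac{15}{64}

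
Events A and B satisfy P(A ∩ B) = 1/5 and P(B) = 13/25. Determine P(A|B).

P(A|B) = P(A ∩ B) / P(B)
= (1/5) / (13/25)
= 5/13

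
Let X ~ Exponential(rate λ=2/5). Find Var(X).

For X ~ Exponential(rate λ=2/5):
Var(X) = \frac{25}{4}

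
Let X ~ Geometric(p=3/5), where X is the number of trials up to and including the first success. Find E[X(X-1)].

E[X(X-1)] = E[X² - X] = E[X²] - E[X]
E[X] = \frac{5}{3}
E[X²] = Var(X) + (E[X])² = \frac{10}{9} + (\frac{5}{3})² = \frac{35}{9}
E[X(X-1)] = \frac{35}{9} - \frac{5}{3} = \frac{20}{9}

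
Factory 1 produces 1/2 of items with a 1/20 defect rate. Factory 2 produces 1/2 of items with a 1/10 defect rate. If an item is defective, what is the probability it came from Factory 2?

Using Bayes' theorem:
P(F1) = 1/2, P(D|F1) = 1/20
P(F2) = 1/2, P(D|F2) = 1/10
P(D) = P(D|F1)P(F1) + P(D|F2)P(F2)
     = \frac{3}{40}
P(F2|D) = P(D|F2)P(F2) / P(D)
= \frac{2}{3}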